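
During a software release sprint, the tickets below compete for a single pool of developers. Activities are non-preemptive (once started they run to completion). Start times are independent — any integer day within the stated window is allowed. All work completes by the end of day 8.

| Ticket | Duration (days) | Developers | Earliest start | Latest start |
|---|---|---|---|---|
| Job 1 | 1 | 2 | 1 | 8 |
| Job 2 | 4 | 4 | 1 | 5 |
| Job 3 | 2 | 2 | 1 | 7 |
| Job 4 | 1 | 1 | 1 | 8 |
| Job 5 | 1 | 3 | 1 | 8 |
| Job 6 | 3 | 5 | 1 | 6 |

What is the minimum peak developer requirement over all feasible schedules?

6

Early-start (Job 1@1, Job 2@1, Job 3@1, Job 4@1, Job 5@1, Job 6@1) gives peak 17: d1:17  d2:11  d3:9  d4:4  d5:0  d6:0  d7:0  d8:0.
Shift Job 3→2, Job 4→4, Job 5→5, Job 6→6.
Schedule Job 1@1, Job 2@1, Job 3@2, Job 4@4, Job 5@5, Job 6@6: d1:6  d2:6  d3:6  d4:5  d5:3  d6:5  d7:5  d8:5 — peak 6.
Total developer-days = 41 over 8 days ⇒ peak ≥ ⌈41/8⌉ = 6, so 6 is optimal.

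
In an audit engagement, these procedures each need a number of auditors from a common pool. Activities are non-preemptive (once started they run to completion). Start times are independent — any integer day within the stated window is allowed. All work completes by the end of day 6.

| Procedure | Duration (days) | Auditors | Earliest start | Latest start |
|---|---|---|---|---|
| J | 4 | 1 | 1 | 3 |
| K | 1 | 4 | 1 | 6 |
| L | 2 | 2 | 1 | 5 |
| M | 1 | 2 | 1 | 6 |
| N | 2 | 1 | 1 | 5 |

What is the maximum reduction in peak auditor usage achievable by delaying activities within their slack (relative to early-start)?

Early-start peak: d1:10  d2:4  d3:1  d4:1  d5:0  d6:0 ⇒ 10.
Leveled (J@1, K@5, L@1, M@3, N@1): d1:4  d2:4  d3:3  d4:1  d5:4  d6:0 ⇒ 4.
Reduction 10 − 4 = 6.

6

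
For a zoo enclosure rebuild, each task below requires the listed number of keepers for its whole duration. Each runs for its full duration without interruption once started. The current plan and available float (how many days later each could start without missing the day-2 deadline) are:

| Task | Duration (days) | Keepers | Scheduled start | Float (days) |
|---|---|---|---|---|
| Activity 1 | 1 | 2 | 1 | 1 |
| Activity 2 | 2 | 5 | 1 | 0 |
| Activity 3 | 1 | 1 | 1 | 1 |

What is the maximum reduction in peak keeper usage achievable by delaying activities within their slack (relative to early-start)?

Early-start peak: d1:8  d2:5 ⇒ 8.
Leveled (Activity 1@1, Activity 2@1, Activity 3@2): d1:7  d2:6 ⇒ 7.
Reduction 8 − 7 = 1.

1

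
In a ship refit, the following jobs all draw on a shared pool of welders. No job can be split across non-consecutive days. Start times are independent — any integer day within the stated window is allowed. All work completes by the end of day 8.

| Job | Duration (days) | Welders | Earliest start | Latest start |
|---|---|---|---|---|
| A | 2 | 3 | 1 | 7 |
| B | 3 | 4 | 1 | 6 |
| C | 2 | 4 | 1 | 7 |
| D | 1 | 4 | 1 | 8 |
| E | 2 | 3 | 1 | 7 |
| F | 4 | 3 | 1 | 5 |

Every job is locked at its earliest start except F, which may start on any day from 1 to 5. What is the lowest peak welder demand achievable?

18

F@1: d1:21  d2:17  d3:7  d4:3  d5:0  d6:0  d7:0  d8:0 → peak 21
F@2: d1:18  d2:17  d3:7  d4:3  d5:3  d6:0  d7:0  d8:0 → peak 18
F@3: d1:18  d2:14  d3:7  d4:3  d5:3  d6:3  d7:0  d8:0 → peak 18
F@4: d1:18  d2:14  d3:4  d4:3  d5:3  d6:3  d7:3  d8:0 → peak 18
F@5: d1:18  d2:14  d3:4  d4:0  d5:3  d6:3  d7:3  d8:3 → peak 18
Best is F@2, peak 18.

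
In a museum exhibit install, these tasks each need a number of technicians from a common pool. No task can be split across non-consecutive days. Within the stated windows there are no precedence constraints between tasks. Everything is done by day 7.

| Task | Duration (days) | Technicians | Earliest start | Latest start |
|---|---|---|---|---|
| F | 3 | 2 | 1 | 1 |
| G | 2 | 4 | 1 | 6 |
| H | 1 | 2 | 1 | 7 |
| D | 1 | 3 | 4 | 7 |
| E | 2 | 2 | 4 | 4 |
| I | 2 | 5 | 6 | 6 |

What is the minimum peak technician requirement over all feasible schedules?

6

Early-start (F@1, G@1, H@1, D@4, E@4, I@6) gives peak 8: d1:8  d2:6  d3:2  d4:5  d5:2  d6:5  d7:5.
Shift H→3.
Schedule F@1, G@1, H@3, D@4, E@4, I@6: d1:6  d2:6  d3:4  d4:5  d5:2  d6:5  d7:5 — peak 6.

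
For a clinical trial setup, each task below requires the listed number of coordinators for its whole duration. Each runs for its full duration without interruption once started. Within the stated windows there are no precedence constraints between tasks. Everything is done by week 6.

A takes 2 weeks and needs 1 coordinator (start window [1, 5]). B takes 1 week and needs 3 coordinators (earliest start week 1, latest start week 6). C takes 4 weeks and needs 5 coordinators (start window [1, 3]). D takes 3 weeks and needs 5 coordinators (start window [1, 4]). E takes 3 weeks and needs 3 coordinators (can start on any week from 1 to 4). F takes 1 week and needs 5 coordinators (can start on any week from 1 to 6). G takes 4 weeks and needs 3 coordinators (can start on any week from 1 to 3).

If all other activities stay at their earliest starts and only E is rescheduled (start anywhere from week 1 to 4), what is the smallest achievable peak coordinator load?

22

E@1: w1:25  w2:17  w3:16  w4:8  w5:0  w6:0 → peak 25
E@2: w1:22  w2:17  w3:16  w4:11  w5:0  w6:0 → peak 22
E@3: w1:22  w2:14  w3:16  w4:11  w5:3  w6:0 → peak 22
E@4: w1:22  w2:14  w3:13  w4:11  w5:3  w6:3 → peak 22
Best is E@2, peak 22.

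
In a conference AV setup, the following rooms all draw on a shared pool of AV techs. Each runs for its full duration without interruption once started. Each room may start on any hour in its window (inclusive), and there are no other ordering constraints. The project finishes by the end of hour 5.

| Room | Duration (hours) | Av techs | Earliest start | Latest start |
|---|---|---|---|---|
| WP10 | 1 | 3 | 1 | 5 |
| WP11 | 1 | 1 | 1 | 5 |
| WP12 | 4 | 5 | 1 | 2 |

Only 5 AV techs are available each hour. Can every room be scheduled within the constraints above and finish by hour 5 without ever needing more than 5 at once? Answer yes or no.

yes

Schedule WP10@1, WP11@1, WP12@2: h1:4  h2:5  h3:5  h4:5  h5:5 — peak 5 ≤ 5.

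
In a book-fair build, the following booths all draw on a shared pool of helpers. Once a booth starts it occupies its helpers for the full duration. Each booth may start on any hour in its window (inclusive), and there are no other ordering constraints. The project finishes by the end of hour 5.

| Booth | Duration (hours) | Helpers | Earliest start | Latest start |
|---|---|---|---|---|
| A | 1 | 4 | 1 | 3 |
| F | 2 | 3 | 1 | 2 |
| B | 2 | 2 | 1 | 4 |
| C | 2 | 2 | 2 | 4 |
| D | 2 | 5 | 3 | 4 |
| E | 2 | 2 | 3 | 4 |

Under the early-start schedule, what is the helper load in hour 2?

7

At early start, hour 2 has: F, B, C.
Demand: 3 + 2 + 2 = 7.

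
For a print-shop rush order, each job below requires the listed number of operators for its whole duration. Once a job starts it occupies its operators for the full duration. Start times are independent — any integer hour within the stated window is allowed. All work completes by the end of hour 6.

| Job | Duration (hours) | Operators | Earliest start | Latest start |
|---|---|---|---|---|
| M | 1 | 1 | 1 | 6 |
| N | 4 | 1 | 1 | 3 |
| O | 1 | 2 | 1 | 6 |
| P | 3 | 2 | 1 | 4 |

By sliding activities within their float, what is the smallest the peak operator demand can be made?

Early-start (M@1, N@1, O@1, P@1) gives peak 6: h1:6  h2:3  h3:3  h4:1  h5:0  h6:0.
Shift O→2, P→3.
Schedule M@1, N@1, O@2, P@3: h1:2  h2:3  h3:3  h4:3  h5:2  h6:0 — peak 3.
Total operator-hours = 13 over 6 hours ⇒ peak ≥ ⌈13/6⌉ = 3, so 3 is optimal.

3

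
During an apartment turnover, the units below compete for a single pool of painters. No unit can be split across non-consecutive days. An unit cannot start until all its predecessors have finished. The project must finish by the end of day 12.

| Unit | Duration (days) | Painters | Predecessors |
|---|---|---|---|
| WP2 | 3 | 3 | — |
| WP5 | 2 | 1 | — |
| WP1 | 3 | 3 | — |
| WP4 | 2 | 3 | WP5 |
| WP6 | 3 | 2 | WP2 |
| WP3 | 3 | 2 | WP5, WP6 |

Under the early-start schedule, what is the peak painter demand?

9

Early-start schedule: WP2@1, WP5@1, WP1@1, WP4@3, WP6@4, WP3@7.
Load per day: day 1: 7, day 2: 7, day 3: 9, day 4: 5, day 5: 2, day 6: 2, day 7: 2, day 8: 2, day 9: 2, day 10: 0, day 11: 0, day 12: 0.
Peak is 9.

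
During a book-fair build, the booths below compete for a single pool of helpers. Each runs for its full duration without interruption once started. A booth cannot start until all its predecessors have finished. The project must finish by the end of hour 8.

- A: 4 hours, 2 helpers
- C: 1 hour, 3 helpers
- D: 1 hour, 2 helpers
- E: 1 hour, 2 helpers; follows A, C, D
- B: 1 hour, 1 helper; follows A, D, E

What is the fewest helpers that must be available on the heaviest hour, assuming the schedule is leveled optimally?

3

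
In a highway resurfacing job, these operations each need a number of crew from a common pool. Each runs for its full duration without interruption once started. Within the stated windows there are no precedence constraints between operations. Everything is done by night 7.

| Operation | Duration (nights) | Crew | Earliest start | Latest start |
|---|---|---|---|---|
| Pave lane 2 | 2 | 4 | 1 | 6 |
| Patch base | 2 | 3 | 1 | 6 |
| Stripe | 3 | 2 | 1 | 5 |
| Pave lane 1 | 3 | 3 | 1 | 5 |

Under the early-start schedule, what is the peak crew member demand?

Early-start schedule: Pave lane 2@1, Patch base@1, Stripe@1, Pave lane 1@1.
Load per night: night 1: 12, night 2: 12, night 3: 5, night 4: 0, night 5: 0, night 6: 0, night 7: 0.
Peak is 12.

12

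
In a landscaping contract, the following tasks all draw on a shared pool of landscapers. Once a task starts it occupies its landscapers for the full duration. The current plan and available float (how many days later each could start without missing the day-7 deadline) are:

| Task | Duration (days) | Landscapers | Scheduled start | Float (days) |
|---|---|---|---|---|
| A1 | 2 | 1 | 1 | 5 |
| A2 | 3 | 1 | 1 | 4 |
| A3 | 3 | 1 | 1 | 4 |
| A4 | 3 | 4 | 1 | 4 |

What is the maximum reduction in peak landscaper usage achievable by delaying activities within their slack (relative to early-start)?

3

Early-start peak: d1:7  d2:7  d3:6  d4:0  d5:0  d6:0  d7:0 ⇒ 7.
Leveled (A1@1, A2@1, A3@1, A4@4): d1:3  d2:3  d3:2  d4:4  d5:4  d6:4  d7:0 ⇒ 4.
Reduction 7 − 4 = 3.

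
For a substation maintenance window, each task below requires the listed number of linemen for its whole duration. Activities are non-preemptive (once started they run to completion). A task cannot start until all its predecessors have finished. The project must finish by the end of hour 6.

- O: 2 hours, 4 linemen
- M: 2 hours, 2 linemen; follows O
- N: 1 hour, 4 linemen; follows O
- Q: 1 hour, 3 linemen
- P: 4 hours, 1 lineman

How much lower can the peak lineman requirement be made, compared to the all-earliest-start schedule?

Early-start peak: h1:8  h2:5  h3:7  h4:3  h5:0  h6:0 ⇒ 8.
Leveled (O@1, M@3, N@5, Q@6, P@1): h1:5  h2:5  h3:3  h4:3  h5:4  h6:3 ⇒ 5.
Reduction 8 − 5 = 3.

3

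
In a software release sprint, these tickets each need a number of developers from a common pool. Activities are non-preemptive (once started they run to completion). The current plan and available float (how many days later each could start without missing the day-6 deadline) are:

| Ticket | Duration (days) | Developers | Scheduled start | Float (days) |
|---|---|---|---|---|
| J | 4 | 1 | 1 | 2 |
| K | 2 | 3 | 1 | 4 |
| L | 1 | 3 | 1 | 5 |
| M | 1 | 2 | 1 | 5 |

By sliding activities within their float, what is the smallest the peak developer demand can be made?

4

Early-start (J@1, K@1, L@1, M@1) gives peak 9: d1:9  d2:4  d3:1  d4:1  d5:0  d6:0.
Shift L→3, M→4.
Schedule J@1, K@1, L@3, M@4: d1:4  d2:4  d3:4  d4:3  d5:0  d6:0 — peak 4.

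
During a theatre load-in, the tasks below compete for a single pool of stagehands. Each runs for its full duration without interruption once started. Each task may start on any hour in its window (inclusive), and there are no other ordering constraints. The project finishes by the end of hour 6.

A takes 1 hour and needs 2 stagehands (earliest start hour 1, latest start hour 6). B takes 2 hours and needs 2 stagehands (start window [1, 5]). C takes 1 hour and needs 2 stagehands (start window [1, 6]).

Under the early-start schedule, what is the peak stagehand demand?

6

Early-start schedule: A@1, B@1, C@1.
Load per hour: hour 1: 6, hour 2: 2, hour 3: 0, hour 4: 0, hour 5: 0, hour 6: 0.
Peak is 6.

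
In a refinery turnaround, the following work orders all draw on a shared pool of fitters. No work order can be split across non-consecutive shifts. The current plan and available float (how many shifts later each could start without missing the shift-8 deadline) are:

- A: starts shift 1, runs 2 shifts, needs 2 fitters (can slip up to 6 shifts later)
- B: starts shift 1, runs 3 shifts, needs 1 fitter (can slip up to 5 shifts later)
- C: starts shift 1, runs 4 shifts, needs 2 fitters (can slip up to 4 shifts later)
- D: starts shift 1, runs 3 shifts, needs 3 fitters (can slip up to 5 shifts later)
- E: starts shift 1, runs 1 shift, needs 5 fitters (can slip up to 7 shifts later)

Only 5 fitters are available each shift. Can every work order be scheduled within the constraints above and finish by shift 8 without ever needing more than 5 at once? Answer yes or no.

yes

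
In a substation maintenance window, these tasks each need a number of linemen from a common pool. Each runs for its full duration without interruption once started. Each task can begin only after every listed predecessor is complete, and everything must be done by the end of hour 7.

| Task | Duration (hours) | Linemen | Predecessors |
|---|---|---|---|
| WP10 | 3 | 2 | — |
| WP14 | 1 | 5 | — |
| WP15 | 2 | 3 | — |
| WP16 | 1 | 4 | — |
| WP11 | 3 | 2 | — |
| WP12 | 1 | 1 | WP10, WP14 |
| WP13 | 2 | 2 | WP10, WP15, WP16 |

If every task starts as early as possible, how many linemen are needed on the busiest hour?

Early-start schedule: WP10@1, WP14@1, WP15@1, WP16@1, WP11@1, WP12@4, WP13@4.
Load per hour: hour 1: 16, hour 2: 7, hour 3: 4, hour 4: 3, hour 5: 2, hour 6: 0, hour 7: 0.
Peak is 16.

16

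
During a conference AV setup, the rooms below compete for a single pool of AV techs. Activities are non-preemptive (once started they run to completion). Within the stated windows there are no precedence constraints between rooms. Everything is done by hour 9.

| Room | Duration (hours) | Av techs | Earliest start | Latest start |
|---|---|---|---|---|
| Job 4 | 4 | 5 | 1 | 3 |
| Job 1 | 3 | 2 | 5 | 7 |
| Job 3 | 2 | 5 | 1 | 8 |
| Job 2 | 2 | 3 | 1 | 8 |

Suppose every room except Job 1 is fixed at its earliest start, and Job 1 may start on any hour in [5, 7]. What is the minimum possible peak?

13

Job 1@5: h1:13  h2:13  h3:5  h4:5  h5:2  h6:2  h7:2  h8:0  h9:0 → peak 13
Job 1@6: h1:13  h2:13  h3:5  h4:5  h5:0  h6:2  h7:2  h8:2  h9:0 → peak 13
Job 1@7: h1:13  h2:13  h3:5  h4:5  h5:0  h6:0  h7:2  h8:2  h9:2 → peak 13
Best is Job 1@5, peak 13.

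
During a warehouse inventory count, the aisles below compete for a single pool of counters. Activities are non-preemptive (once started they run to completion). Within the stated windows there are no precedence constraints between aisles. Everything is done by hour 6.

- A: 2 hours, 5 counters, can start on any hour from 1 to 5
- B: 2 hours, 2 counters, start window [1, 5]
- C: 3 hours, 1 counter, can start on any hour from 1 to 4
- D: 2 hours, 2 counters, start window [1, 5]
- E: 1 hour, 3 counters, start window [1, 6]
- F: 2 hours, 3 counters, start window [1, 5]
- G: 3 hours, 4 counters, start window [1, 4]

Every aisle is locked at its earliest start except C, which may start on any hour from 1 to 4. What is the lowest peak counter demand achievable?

19

C@1: h1:20  h2:17  h3:5  h4:0  h5:0  h6:0 → peak 20
C@2: h1:19  h2:17  h3:5  h4:1  h5:0  h6:0 → peak 19
C@3: h1:19  h2:16  h3:5  h4:1  h5:1  h6:0 → peak 19
C@4: h1:19  h2:16  h3:4  h4:1  h5:1  h6:1 → peak 19
Best is C@2, peak 19.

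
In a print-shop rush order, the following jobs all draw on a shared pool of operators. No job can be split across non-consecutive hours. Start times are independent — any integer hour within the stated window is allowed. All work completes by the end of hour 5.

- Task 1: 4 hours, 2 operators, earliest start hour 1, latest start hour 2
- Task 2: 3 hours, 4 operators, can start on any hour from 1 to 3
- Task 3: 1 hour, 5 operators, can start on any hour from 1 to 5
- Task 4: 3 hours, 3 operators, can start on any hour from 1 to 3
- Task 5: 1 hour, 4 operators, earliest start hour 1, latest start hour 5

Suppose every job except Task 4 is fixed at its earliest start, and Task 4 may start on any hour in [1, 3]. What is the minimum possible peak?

15

Task 4@1: h1:18  h2:9  h3:9  h4:2  h5:0 → peak 18
Task 4@2: h1:15  h2:9  h3:9  h4:5  h5:0 → peak 15
Task 4@3: h1:15  h2:6  h3:9  h4:5  h5:3 → peak 15
Best is Task 4@2, peak 15.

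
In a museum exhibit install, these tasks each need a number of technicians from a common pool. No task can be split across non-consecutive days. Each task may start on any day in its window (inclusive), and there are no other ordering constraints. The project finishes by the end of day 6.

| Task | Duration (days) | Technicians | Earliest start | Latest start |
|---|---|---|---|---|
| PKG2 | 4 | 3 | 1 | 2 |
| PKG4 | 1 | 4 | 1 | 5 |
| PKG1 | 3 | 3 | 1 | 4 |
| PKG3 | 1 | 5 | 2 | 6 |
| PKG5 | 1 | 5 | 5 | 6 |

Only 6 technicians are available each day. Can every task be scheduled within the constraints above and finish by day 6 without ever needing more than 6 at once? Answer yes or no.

no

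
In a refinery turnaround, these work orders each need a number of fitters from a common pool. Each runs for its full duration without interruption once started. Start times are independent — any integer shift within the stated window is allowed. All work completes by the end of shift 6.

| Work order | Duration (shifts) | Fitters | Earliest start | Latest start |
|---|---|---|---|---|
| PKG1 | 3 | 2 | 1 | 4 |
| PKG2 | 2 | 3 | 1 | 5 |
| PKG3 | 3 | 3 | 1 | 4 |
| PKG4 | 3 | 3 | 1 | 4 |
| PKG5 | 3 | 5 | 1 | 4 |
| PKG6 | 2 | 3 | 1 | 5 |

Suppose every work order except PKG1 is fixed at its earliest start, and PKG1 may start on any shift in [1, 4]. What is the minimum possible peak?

17

PKG1@1: s1:19  s2:19  s3:13  s4:0  s5:0  s6:0 → peak 19
PKG1@2: s1:17  s2:19  s3:13  s4:2  s5:0  s6:0 → peak 19
PKG1@3: s1:17  s2:17  s3:13  s4:2  s5:2  s6:0 → peak 17
PKG1@4: s1:17  s2:17  s3:11  s4:2  s5:2  s6:2 → peak 17
Best is PKG1@3, peak 17.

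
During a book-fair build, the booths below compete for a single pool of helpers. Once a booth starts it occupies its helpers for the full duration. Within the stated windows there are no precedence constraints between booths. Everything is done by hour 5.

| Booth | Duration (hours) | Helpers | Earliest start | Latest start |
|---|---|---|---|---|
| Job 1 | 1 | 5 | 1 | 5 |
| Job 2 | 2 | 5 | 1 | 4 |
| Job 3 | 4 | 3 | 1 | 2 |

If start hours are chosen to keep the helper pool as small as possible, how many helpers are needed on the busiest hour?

8

Early-start (Job 1@1, Job 2@1, Job 3@1) gives peak 13: h1:13  h2:8  h3:3  h4:3  h5:0.
Shift Job 2→2.
Schedule Job 1@1, Job 2@2, Job 3@1: h1:8  h2:8  h3:8  h4:3  h5:0 — peak 8.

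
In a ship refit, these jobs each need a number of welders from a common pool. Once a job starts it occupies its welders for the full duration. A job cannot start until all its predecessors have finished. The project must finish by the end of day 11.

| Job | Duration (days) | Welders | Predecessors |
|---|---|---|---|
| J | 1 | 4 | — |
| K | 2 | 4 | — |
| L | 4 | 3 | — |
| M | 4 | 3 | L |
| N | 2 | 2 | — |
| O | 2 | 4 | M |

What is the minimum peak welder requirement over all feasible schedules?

Early-start (J@1, K@1, L@1, M@5, N@1, O@9) gives peak 13: d1:13  d2:9  d3:3  d4:3  d5:3  d6:3  d7:3  d8:3  d9:4  d10:4  d11:0.
Shift K→2, N→4.
Schedule J@1, K@2, L@1, M@5, N@4, O@9: d1:7  d2:7  d3:7  d4:5  d5:5  d6:3  d7:3  d8:3  d9:4  d10:4  d11:0 — peak 7.

7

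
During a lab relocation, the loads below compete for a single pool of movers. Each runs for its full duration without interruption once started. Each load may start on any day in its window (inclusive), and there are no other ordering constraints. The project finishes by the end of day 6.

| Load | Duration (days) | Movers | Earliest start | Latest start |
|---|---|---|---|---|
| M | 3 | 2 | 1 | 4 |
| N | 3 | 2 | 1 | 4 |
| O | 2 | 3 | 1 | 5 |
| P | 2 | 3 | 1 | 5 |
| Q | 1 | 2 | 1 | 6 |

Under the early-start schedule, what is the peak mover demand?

12

Early-start schedule: M@1, N@1, O@1, P@1, Q@1.
Load per day: day 1: 12, day 2: 10, day 3: 4, day 4: 0, day 5: 0, day 6: 0.
Peak is 12.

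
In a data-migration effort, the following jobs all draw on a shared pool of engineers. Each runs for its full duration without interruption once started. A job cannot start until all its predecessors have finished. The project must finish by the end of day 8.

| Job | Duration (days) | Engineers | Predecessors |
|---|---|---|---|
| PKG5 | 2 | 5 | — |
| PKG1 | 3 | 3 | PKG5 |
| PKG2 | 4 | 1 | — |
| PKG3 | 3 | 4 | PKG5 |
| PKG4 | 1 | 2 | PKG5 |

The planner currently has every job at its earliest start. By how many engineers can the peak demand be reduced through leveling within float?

5

Early-start peak: d1:6  d2:6  d3:10  d4:8  d5:7  d6:0  d7:0  d8:0 ⇒ 10.
Leveled (PKG5@1, PKG1@3, PKG2@4, PKG3@6, PKG4@3): d1:5  d2:5  d3:5  d4:4  d5:4  d6:5  d7:5  d8:4 ⇒ 5.
Reduction 10 − 5 = 5.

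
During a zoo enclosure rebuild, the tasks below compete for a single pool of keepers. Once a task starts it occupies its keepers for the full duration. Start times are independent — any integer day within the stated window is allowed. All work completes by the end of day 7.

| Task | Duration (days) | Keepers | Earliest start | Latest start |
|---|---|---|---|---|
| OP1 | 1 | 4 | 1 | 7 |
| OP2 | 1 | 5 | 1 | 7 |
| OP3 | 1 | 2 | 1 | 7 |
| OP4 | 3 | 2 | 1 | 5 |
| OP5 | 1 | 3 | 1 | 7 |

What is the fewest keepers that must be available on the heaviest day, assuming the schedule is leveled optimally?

Early-start (OP1@1, OP2@1, OP3@1, OP4@1, OP5@1) gives peak 16: d1:16  d2:2  d3:2  d4:0  d5:0  d6:0  d7:0.
Shift OP2→2, OP3→3, OP4→3, OP5→4.
Schedule OP1@1, OP2@2, OP3@3, OP4@3, OP5@4: d1:4  d2:5  d3:4  d4:5  d5:2  d6:0  d7:0 — peak 5.

5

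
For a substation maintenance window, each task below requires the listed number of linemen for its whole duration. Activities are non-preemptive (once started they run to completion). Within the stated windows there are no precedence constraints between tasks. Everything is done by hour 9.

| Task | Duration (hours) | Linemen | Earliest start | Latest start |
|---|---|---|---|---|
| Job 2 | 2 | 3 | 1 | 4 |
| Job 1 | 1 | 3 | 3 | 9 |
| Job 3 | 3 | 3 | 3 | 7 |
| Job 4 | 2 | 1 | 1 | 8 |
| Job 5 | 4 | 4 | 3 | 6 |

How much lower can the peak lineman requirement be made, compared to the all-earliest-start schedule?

4

Early-start peak: h1:4  h2:4  h3:10  h4:7  h5:7  h6:4  h7:0  h8:0  h9:0 ⇒ 10.
Leveled (Job 2@1, Job 1@3, Job 3@3, Job 4@1, Job 5@6): h1:4  h2:4  h3:6  h4:3  h5:3  h6:4  h7:4  h8:4  h9:4 ⇒ 6.
Reduction 10 − 6 = 4.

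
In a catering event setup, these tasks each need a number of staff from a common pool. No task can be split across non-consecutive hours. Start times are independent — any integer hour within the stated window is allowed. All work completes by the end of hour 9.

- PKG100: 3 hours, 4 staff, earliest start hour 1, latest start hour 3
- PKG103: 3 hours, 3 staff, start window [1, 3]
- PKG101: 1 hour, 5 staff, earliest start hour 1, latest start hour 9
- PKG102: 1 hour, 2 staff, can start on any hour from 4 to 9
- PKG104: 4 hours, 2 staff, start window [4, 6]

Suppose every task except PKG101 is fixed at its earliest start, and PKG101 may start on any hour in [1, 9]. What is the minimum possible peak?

7

PKG101@1: h1:12  h2:7  h3:7  h4:4  h5:2  h6:2  h7:2  h8:0  h9:0 → peak 12
PKG101@2: h1:7  h2:12  h3:7  h4:4  h5:2  h6:2  h7:2  h8:0  h9:0 → peak 12
PKG101@3: h1:7  h2:7  h3:12  h4:4  h5:2  h6:2  h7:2  h8:0  h9:0 → peak 12
PKG101@4: h1:7  h2:7  h3:7  h4:9  h5:2  h6:2  h7:2  h8:0  h9:0 → peak 9
PKG101@5: h1:7  h2:7  h3:7  h4:4  h5:7  h6:2  h7:2  h8:0  h9:0 → peak 7
PKG101@6: h1:7  h2:7  h3:7  h4:4  h5:2  h6:7  h7:2  h8:0  h9:0 → peak 7
PKG101@7: h1:7  h2:7  h3:7  h4:4  h5:2  h6:2  h7:7  h8:0  h9:0 → peak 7
PKG101@8: h1:7  h2:7  h3:7  h4:4  h5:2  h6:2  h7:2  h8:5  h9:0 → peak 7
PKG101@9: h1:7  h2:7  h3:7  h4:4  h5:2  h6:2  h7:2  h8:0  h9:5 → peak 7
Best is PKG101@5, peak 7.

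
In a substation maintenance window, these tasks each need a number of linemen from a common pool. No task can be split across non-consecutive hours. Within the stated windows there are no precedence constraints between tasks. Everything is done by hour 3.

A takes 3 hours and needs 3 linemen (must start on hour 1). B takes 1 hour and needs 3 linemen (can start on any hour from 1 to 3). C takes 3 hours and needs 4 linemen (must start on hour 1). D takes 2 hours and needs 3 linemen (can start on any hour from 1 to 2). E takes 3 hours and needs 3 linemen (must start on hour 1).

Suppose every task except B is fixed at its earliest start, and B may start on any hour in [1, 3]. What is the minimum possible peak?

13

B@1: h1:16  h2:13  h3:10 → peak 16
B@2: h1:13  h2:16  h3:10 → peak 16
B@3: h1:13  h2:13  h3:13 → peak 13
Best is B@3, peak 13.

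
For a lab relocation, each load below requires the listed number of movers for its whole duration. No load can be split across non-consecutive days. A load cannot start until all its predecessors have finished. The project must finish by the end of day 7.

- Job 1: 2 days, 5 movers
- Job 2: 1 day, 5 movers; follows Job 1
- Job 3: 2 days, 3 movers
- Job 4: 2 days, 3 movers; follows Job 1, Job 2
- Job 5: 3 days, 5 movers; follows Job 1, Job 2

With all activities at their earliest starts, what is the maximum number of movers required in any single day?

8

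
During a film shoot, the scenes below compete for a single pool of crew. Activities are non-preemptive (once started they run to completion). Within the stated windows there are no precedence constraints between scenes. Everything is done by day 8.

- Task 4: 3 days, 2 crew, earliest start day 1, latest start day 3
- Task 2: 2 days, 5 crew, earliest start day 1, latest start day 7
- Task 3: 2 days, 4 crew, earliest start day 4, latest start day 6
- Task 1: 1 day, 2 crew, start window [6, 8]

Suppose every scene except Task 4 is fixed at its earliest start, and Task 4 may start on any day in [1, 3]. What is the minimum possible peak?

Task 4@1: d1:7  d2:7  d3:2  d4:4  d5:4  d6:2  d7:0  d8:0 → peak 7
Task 4@2: d1:5  d2:7  d3:2  d4:6  d5:4  d6:2  d7:0  d8:0 → peak 7
Task 4@3: d1:5  d2:5  d3:2  d4:6  d5:6  d6:2  d7:0  d8:0 → peak 6
Best is Task 4@3, peak 6.

6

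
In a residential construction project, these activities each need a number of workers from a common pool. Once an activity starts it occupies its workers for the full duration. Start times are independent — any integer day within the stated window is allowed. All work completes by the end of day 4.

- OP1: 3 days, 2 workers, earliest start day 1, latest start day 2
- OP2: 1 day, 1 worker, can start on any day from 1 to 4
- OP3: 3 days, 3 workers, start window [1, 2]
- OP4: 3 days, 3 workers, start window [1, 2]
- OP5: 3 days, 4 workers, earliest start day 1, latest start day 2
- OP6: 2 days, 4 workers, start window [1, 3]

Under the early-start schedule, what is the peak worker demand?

Early-start schedule: OP1@1, OP2@1, OP3@1, OP4@1, OP5@1, OP6@1.
Load per day: day 1: 17, day 2: 16, day 3: 12, day 4: 0.
Peak is 17.

17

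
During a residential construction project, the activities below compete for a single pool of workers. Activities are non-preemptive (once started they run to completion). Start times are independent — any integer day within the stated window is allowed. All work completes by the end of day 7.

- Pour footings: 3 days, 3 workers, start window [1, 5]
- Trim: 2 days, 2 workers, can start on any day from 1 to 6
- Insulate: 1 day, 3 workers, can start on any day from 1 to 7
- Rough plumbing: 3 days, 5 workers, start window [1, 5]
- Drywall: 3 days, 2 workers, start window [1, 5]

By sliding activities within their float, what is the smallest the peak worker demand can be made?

7

Early-start (Pour footings@1, Trim@1, Insulate@1, Rough plumbing@1, Drywall@1) gives peak 15: d1:15  d2:12  d3:10  d4:0  d5:0  d6:0  d7:0.
Shift Insulate→3, Rough plumbing→4, Drywall→4.
Schedule Pour footings@1, Trim@1, Insulate@3, Rough plumbing@4, Drywall@4: d1:5  d2:5  d3:6  d4:7  d5:7  d6:7  d7:0 — peak 7.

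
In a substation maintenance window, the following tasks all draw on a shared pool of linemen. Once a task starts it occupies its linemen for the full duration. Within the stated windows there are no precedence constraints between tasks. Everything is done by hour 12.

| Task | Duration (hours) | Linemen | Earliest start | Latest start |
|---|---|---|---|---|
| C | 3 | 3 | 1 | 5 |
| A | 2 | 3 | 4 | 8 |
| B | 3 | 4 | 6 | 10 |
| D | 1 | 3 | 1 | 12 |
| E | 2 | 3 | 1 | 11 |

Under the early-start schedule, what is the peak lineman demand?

Early-start schedule: C@1, A@4, B@6, D@1, E@1.
Load per hour: hour 1: 9, hour 2: 6, hour 3: 3, hour 4: 3, hour 5: 3, hour 6: 4, hour 7: 4, hour 8: 4, hour 9: 0, hour 10: 0, hour 11: 0, hour 12: 0.
Peak is 9.

9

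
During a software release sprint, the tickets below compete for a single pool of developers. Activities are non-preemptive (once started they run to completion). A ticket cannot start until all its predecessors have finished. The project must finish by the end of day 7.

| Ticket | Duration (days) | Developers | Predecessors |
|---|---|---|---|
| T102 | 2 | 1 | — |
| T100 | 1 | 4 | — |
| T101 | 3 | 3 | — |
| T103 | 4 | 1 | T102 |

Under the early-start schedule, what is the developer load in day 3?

At early start, day 3 has: T101, T103.
Demand: 3 + 1 = 4.

4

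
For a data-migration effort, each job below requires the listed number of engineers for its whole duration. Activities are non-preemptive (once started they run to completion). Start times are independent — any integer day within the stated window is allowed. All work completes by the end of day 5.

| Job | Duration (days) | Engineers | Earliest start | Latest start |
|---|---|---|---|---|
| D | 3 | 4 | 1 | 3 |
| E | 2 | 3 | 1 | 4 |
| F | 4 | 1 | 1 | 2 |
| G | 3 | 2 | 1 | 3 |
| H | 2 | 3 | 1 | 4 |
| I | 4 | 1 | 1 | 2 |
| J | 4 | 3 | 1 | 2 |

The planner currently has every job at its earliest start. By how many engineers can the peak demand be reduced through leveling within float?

6

Early-start peak: d1:17  d2:17  d3:11  d4:5  d5:0 ⇒ 17.
Leveled (D@1, E@4, F@1, G@1, H@4, I@1, J@1): d1:11  d2:11  d3:11  d4:11  d5:6 ⇒ 11.
Reduction 17 − 11 = 6.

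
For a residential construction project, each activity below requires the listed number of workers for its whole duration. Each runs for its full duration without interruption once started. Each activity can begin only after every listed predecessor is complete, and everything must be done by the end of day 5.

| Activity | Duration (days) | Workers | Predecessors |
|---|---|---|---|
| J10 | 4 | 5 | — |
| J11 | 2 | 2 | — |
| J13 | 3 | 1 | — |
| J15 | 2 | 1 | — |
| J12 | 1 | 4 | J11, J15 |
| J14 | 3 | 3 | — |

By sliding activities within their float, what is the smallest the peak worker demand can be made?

9

Early-start (J10@1, J11@1, J13@1, J15@1, J12@3, J14@1) gives peak 13: d1:12  d2:12  d3:13  d4:5  d5:0.
Shift J12→5, J14→3.
Schedule J10@1, J11@1, J13@1, J15@1, J12@5, J14@3: d1:9  d2:9  d3:9  d4:8  d5:7 — peak 9.
Total worker-days = 42 over 5 days ⇒ peak ≥ ⌈42/5⌉ = 9, so 9 is optimal.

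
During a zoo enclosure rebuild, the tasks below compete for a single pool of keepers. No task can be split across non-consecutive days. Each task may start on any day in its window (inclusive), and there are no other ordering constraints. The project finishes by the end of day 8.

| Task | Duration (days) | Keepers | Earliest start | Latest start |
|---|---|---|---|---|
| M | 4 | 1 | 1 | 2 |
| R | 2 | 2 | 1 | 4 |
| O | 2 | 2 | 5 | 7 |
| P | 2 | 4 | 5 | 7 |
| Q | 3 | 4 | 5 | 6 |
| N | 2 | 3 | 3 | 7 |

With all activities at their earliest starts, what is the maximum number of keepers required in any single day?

Early-start schedule: M@1, R@1, O@5, P@5, Q@5, N@3.
Load per day: day 1: 3, day 2: 3, day 3: 4, day 4: 4, day 5: 10, day 6: 10, day 7: 4, day 8: 0.
Peak is 10.

10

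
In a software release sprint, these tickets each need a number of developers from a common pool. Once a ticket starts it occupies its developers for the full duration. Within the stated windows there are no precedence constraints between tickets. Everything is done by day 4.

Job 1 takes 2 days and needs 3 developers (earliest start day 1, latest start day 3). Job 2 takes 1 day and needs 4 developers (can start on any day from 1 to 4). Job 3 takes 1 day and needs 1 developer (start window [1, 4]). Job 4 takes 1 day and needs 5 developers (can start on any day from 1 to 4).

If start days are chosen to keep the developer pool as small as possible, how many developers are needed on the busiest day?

5

Early-start (Job 1@1, Job 2@1, Job 3@1, Job 4@1) gives peak 13: d1:13  d2:3  d3:0  d4:0.
Shift Job 2→3, Job 4→4.
Schedule Job 1@1, Job 2@3, Job 3@1, Job 4@4: d1:4  d2:3  d3:4  d4:5 — peak 5.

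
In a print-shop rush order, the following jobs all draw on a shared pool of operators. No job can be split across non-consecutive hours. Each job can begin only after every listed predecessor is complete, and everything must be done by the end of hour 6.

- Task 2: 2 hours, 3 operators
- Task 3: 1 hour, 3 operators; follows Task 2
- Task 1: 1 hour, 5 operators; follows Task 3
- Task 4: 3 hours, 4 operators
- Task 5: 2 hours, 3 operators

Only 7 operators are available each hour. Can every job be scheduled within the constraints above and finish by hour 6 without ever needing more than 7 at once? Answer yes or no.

Schedule Task 2@1, Task 3@3, Task 1@4, Task 4@1, Task 5@5: h1:7  h2:7  h3:7  h4:5  h5:3  h6:3 — peak 7 ≤ 7.

yes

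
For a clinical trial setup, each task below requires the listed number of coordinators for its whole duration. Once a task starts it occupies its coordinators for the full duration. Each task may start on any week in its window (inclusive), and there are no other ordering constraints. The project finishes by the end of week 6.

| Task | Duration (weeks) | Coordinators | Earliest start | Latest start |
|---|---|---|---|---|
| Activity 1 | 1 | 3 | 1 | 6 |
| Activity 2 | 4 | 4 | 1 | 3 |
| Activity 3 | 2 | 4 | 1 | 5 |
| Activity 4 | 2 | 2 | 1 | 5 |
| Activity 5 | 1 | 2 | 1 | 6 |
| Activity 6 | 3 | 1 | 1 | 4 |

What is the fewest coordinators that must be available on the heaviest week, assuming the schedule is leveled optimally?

7

Early-start (Activity 1@1, Activity 2@1, Activity 3@1, Activity 4@1, Activity 5@1, Activity 6@1) gives peak 16: w1:16  w2:11  w3:5  w4:4  w5:0  w6:0.
Shift Activity 3→5, Activity 4→2, Activity 5→4, Activity 6→2.
Schedule Activity 1@1, Activity 2@1, Activity 3@5, Activity 4@2, Activity 5@4, Activity 6@2: w1:7  w2:7  w3:7  w4:7  w5:4  w6:4 — peak 7.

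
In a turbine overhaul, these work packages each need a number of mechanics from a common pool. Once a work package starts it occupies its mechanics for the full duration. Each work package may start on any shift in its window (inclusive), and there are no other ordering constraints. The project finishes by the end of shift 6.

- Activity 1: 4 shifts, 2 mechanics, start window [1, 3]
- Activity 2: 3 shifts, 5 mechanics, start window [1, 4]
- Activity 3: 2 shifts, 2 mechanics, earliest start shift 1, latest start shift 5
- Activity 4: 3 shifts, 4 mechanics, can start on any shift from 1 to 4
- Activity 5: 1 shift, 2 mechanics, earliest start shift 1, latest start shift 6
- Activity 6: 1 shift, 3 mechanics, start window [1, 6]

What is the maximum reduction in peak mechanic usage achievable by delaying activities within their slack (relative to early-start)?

10

Early-start peak: s1:18  s2:13  s3:11  s4:2  s5:0  s6:0 ⇒ 18.
Leveled (Activity 1@1, Activity 2@1, Activity 3@4, Activity 4@4, Activity 5@5, Activity 6@6): s1:7  s2:7  s3:7  s4:8  s5:8  s6:7 ⇒ 8.
Reduction 18 − 8 = 10.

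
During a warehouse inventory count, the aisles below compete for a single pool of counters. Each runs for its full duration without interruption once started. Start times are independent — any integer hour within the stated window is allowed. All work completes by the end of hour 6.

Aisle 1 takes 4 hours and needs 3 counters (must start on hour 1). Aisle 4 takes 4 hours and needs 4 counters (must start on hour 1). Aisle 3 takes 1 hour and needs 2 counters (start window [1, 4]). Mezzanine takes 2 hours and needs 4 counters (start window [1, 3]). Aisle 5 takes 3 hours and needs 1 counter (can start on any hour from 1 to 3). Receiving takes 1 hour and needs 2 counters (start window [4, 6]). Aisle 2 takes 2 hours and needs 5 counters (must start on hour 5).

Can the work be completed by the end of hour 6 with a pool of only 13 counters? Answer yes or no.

yes

Schedule Aisle 1@1, Aisle 4@1, Aisle 3@3, Mezzanine@1, Aisle 5@3, Receiving@4, Aisle 2@5: h1:11  h2:11  h3:10  h4:10  h5:6  h6:5 — peak 11 ≤ 13.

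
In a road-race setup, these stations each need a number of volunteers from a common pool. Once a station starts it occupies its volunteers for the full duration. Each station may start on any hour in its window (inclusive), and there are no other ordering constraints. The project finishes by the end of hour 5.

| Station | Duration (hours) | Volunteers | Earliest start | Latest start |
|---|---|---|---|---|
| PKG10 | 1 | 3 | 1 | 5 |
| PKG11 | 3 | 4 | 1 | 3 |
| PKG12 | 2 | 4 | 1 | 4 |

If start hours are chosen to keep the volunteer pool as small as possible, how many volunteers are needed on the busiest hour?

Early-start (PKG10@1, PKG11@1, PKG12@1) gives peak 11: h1:11  h2:8  h3:4  h4:0  h5:0.
Shift PKG12→4.
Schedule PKG10@1, PKG11@1, PKG12@4: h1:7  h2:4  h3:4  h4:4  h5:4 — peak 7.

7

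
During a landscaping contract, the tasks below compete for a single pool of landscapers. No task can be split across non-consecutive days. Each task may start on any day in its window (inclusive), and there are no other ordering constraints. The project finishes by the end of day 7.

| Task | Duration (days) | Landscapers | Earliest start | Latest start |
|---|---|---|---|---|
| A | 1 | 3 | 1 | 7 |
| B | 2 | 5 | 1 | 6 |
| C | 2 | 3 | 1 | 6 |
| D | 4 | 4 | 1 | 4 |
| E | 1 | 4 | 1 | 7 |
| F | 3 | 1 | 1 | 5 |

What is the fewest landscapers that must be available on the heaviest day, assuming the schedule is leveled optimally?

Early-start (A@1, B@1, C@1, D@1, E@1, F@1) gives peak 20: d1:20  d2:13  d3:5  d4:4  d5:0  d6:0  d7:0.
Shift B→2, C→5, D→4, F→2.
Schedule A@1, B@2, C@5, D@4, E@1, F@2: d1:7  d2:6  d3:6  d4:5  d5:7  d6:7  d7:4 — peak 7.

7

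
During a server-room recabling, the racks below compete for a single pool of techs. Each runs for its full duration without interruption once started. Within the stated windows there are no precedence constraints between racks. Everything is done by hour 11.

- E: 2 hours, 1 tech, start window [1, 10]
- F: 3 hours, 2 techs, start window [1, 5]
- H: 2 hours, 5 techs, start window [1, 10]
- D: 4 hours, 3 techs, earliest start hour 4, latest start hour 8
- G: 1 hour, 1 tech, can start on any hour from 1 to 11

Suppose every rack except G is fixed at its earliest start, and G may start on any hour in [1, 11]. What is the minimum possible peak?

8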